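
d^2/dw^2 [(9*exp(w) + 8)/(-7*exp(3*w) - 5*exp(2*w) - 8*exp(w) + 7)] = (-1764*exp(6*w) - 4473*exp(5*w) - 1289*exp(4*w) - 7069*exp(3*w) - 6378*exp(2*w) - 2136*exp(w) - 889)*exp(w)/(343*exp(9*w) + 735*exp(8*w) + 1701*exp(7*w) + 776*exp(6*w) + 474*exp(5*w) - 1917*exp(4*w) - 139*exp(3*w) - 609*exp(2*w) + 1176*exp(w) - 343)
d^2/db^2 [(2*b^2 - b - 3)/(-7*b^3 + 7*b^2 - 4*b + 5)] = 2*(-98*b^6 + 147*b^5 + 903*b^4 - 1701*b^3 + 1113*b^2 - 42*b - 87)/(343*b^9 - 1029*b^8 + 1617*b^7 - 2254*b^6 + 2394*b^5 - 1911*b^4 + 1429*b^3 - 765*b^2 + 300*b - 125)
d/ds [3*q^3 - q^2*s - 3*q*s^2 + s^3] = -q^2 - 6*q*s + 3*s^2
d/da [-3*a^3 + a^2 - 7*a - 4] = -9*a^2 + 2*a - 7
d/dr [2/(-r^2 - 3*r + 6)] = 2*(2*r + 3)/(r^2 + 3*r - 6)^2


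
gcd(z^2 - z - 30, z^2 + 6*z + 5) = z + 5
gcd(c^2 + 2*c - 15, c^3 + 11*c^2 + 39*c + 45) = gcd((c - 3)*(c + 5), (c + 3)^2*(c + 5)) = c + 5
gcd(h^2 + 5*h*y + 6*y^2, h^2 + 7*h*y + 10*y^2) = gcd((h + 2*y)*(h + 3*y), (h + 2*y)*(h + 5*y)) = h + 2*y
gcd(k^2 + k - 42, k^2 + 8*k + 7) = k + 7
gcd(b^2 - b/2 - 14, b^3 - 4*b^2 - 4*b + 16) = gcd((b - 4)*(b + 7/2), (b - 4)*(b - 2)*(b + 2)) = b - 4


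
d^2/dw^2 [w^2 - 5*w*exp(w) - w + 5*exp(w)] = -5*w*exp(w) - 5*exp(w) + 2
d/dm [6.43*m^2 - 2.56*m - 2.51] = 12.86*m - 2.56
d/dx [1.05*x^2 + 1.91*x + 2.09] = 2.1*x + 1.91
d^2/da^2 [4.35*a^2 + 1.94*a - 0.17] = 8.70000000000000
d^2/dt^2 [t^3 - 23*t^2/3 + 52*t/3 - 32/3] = 6*t - 46/3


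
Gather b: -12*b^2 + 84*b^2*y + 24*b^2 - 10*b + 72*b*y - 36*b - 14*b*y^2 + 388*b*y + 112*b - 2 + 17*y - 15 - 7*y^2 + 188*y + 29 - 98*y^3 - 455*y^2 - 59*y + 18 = b^2*(84*y + 12) + b*(-14*y^2 + 460*y + 66) - 98*y^3 - 462*y^2 + 146*y + 30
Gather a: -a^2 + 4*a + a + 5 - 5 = -a^2 + 5*a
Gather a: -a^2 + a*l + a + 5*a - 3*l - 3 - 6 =-a^2 + a*(l + 6) - 3*l - 9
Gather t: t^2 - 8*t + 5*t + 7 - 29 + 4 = t^2 - 3*t - 18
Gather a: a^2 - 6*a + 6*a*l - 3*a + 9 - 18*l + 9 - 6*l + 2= a^2 + a*(6*l - 9) - 24*l + 20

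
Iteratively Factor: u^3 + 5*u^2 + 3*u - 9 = (u + 3)*(u^2 + 2*u - 3) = (u - 1)*(u + 3)*(u + 3)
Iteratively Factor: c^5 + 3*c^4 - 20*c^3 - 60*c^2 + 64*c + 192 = (c + 2)*(c^4 + c^3 - 22*c^2 - 16*c + 96) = (c + 2)*(c + 4)*(c^3 - 3*c^2 - 10*c + 24) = (c - 4)*(c + 2)*(c + 4)*(c^2 + c - 6) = (c - 4)*(c - 2)*(c + 2)*(c + 4)*(c + 3)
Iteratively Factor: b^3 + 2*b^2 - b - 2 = (b + 2)*(b^2 - 1) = (b + 1)*(b + 2)*(b - 1)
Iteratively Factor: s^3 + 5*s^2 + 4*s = (s + 1)*(s^2 + 4*s) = s*(s + 1)*(s + 4)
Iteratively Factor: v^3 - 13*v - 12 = (v + 1)*(v^2 - v - 12) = (v - 4)*(v + 1)*(v + 3)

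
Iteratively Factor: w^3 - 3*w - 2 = (w - 2)*(w^2 + 2*w + 1) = (w - 2)*(w + 1)*(w + 1)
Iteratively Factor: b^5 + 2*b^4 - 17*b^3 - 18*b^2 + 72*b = (b + 4)*(b^4 - 2*b^3 - 9*b^2 + 18*b) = (b - 2)*(b + 4)*(b^3 - 9*b) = (b - 3)*(b - 2)*(b + 4)*(b^2 + 3*b) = (b - 3)*(b - 2)*(b + 3)*(b + 4)*(b)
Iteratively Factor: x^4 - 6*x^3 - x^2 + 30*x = (x - 5)*(x^3 - x^2 - 6*x) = x*(x - 5)*(x^2 - x - 6) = x*(x - 5)*(x - 3)*(x + 2)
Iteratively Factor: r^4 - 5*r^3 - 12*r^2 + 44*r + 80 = (r + 2)*(r^3 - 7*r^2 + 2*r + 40) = (r - 5)*(r + 2)*(r^2 - 2*r - 8) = (r - 5)*(r + 2)^2*(r - 4)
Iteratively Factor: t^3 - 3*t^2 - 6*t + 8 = (t - 4)*(t^2 + t - 2) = (t - 4)*(t - 1)*(t + 2)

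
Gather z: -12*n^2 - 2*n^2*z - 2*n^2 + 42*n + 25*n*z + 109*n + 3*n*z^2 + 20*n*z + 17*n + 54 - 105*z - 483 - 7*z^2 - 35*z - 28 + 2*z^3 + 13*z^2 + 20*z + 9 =-14*n^2 + 168*n + 2*z^3 + z^2*(3*n + 6) + z*(-2*n^2 + 45*n - 120) - 448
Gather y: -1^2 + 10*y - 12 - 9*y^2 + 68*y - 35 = -9*y^2 + 78*y - 48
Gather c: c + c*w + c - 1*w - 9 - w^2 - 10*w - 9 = c*(w + 2) - w^2 - 11*w - 18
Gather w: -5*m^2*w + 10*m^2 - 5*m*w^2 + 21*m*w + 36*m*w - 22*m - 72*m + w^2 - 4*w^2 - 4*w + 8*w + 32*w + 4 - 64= 10*m^2 - 94*m + w^2*(-5*m - 3) + w*(-5*m^2 + 57*m + 36) - 60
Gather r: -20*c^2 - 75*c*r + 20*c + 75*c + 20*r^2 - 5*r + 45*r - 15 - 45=-20*c^2 + 95*c + 20*r^2 + r*(40 - 75*c) - 60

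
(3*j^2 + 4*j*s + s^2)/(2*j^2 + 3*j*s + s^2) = (3*j + s)/(2*j + s)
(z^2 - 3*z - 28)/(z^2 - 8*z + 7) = (z + 4)/(z - 1)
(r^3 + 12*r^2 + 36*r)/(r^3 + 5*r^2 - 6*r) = (r + 6)/(r - 1)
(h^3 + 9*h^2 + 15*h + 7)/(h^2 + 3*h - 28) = (h^2 + 2*h + 1)/(h - 4)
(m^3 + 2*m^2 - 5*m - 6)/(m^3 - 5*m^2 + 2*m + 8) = (m + 3)/(m - 4)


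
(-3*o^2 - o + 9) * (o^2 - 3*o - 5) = -3*o^4 + 8*o^3 + 27*o^2 - 22*o - 45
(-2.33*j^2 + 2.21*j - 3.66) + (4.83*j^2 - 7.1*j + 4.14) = 2.5*j^2 - 4.89*j + 0.48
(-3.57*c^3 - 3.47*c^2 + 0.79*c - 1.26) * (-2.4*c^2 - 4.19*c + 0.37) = 8.568*c^5 + 23.2863*c^4 + 11.3224*c^3 - 1.57*c^2 + 5.5717*c - 0.4662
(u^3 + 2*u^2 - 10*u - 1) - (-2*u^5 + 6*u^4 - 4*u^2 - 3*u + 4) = 2*u^5 - 6*u^4 + u^3 + 6*u^2 - 7*u - 5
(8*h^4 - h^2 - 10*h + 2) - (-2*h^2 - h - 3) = 8*h^4 + h^2 - 9*h + 5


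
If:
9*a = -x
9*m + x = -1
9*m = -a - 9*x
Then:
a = -1/71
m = -80/639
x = 9/71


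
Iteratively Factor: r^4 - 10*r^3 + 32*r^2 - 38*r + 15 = (r - 1)*(r^3 - 9*r^2 + 23*r - 15) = (r - 1)^2*(r^2 - 8*r + 15) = (r - 3)*(r - 1)^2*(r - 5)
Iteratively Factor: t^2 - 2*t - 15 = (t - 5)*(t + 3)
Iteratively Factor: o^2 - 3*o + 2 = (o - 1)*(o - 2)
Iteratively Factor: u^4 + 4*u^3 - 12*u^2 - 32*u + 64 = (u - 2)*(u^3 + 6*u^2 - 32) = (u - 2)*(u + 4)*(u^2 + 2*u - 8) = (u - 2)*(u + 4)^2*(u - 2)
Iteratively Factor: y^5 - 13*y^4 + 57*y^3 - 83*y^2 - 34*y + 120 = (y - 3)*(y^4 - 10*y^3 + 27*y^2 - 2*y - 40) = (y - 3)*(y - 2)*(y^3 - 8*y^2 + 11*y + 20) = (y - 3)*(y - 2)*(y + 1)*(y^2 - 9*y + 20) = (y - 4)*(y - 3)*(y - 2)*(y + 1)*(y - 5)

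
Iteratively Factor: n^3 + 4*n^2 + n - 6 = (n + 2)*(n^2 + 2*n - 3) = (n - 1)*(n + 2)*(n + 3)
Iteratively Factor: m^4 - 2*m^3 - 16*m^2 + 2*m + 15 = (m + 3)*(m^3 - 5*m^2 - m + 5) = (m - 1)*(m + 3)*(m^2 - 4*m - 5) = (m - 5)*(m - 1)*(m + 3)*(m + 1)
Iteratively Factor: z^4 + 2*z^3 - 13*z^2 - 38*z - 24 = (z + 2)*(z^3 - 13*z - 12) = (z + 1)*(z + 2)*(z^2 - z - 12) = (z + 1)*(z + 2)*(z + 3)*(z - 4)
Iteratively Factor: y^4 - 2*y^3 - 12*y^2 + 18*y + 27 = (y - 3)*(y^3 + y^2 - 9*y - 9) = (y - 3)*(y + 1)*(y^2 - 9) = (y - 3)^2*(y + 1)*(y + 3)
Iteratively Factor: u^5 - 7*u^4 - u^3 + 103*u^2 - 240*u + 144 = (u - 1)*(u^4 - 6*u^3 - 7*u^2 + 96*u - 144) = (u - 1)*(u + 4)*(u^3 - 10*u^2 + 33*u - 36) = (u - 4)*(u - 1)*(u + 4)*(u^2 - 6*u + 9) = (u - 4)*(u - 3)*(u - 1)*(u + 4)*(u - 3)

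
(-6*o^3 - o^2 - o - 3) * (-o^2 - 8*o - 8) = 6*o^5 + 49*o^4 + 57*o^3 + 19*o^2 + 32*o + 24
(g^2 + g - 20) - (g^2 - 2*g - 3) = 3*g - 17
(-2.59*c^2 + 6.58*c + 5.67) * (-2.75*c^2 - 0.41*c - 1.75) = 7.1225*c^4 - 17.0331*c^3 - 13.7578*c^2 - 13.8397*c - 9.9225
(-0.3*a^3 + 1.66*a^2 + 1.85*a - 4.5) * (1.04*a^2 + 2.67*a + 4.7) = -0.312*a^5 + 0.9254*a^4 + 4.9462*a^3 + 8.0615*a^2 - 3.32*a - 21.15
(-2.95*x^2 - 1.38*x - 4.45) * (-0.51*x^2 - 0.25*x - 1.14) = 1.5045*x^4 + 1.4413*x^3 + 5.9775*x^2 + 2.6857*x + 5.073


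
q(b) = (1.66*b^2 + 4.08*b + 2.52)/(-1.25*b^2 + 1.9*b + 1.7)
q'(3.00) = 7.57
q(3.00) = -7.71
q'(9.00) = 0.11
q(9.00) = -2.11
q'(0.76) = 2.73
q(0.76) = 2.72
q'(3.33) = 3.92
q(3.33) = -5.92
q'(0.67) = 2.38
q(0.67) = 2.49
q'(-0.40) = -2.39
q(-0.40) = 1.56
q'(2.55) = 34.42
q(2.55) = -14.98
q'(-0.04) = 0.64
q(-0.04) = 1.45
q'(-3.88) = 0.13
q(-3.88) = -0.48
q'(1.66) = 22.51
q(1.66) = 9.84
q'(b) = (2.5*b - 1.9)*(1.66*b^2 + 4.08*b + 2.52)/(-1.25*b^2 + 1.9*b + 1.7)^2 + (3.32*b + 4.08)/(-1.25*b^2 + 1.9*b + 1.7) = (8.254*b^2 + 11.944*b + 2.148)/(1.5625*b^4 - 4.75*b^3 - 0.64*b^2 + 6.46*b + 2.89)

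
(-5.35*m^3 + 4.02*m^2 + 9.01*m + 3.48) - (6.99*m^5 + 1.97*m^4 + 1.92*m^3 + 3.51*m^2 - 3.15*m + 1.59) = -6.99*m^5 - 1.97*m^4 - 7.27*m^3 + 0.51*m^2 + 12.16*m + 1.89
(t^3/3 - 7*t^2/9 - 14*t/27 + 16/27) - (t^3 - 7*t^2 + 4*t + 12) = -2*t^3/3 + 56*t^2/9 - 122*t/27 - 308/27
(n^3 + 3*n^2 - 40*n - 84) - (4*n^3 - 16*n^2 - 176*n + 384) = -3*n^3 + 19*n^2 + 136*n - 468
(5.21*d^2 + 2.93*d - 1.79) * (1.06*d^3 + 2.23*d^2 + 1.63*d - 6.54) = 5.5226*d^5 + 14.7241*d^4 + 13.1288*d^3 - 33.2892*d^2 - 22.0799*d + 11.7066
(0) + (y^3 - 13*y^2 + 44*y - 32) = y^3 - 13*y^2 + 44*y - 32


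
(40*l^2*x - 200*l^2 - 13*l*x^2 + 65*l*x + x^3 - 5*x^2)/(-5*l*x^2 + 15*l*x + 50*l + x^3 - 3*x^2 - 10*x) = (-8*l + x)/(x + 2)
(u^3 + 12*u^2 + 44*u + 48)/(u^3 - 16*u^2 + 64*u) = (u^3 + 12*u^2 + 44*u + 48)/(u*(u^2 - 16*u + 64))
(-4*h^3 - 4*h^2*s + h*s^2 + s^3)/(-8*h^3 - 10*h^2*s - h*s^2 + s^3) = (-2*h + s)/(-4*h + s)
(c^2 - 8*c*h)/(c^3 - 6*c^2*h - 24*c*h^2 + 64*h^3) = c/(c^2 + 2*c*h - 8*h^2)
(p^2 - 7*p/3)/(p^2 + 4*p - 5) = p*(3*p - 7)/(3*(p^2 + 4*p - 5))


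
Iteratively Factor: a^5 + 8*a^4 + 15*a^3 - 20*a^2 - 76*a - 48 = (a + 4)*(a^4 + 4*a^3 - a^2 - 16*a - 12) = (a + 2)*(a + 4)*(a^3 + 2*a^2 - 5*a - 6) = (a + 2)*(a + 3)*(a + 4)*(a^2 - a - 2) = (a - 2)*(a + 2)*(a + 3)*(a + 4)*(a + 1)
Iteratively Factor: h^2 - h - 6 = (h + 2)*(h - 3)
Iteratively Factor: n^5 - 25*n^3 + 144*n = (n - 3)*(n^4 + 3*n^3 - 16*n^2 - 48*n) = (n - 3)*(n + 4)*(n^3 - n^2 - 12*n) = n*(n - 3)*(n + 4)*(n^2 - n - 12) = n*(n - 4)*(n - 3)*(n + 4)*(n + 3)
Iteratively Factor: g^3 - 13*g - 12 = (g - 4)*(g^2 + 4*g + 3) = (g - 4)*(g + 3)*(g + 1)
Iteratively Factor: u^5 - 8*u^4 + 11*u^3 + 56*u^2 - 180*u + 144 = (u - 4)*(u^4 - 4*u^3 - 5*u^2 + 36*u - 36) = (u - 4)*(u - 3)*(u^3 - u^2 - 8*u + 12) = (u - 4)*(u - 3)*(u - 2)*(u^2 + u - 6) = (u - 4)*(u - 3)*(u - 2)^2*(u + 3)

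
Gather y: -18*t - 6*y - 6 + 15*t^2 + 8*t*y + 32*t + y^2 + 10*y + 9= 15*t^2 + 14*t + y^2 + y*(8*t + 4) + 3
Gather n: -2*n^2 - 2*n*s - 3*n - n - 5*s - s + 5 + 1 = -2*n^2 + n*(-2*s - 4) - 6*s + 6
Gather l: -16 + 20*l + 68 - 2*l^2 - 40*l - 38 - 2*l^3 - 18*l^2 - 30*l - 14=-2*l^3 - 20*l^2 - 50*l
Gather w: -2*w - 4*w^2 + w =-4*w^2 - w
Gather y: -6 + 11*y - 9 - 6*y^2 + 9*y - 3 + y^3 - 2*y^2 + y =y^3 - 8*y^2 + 21*y - 18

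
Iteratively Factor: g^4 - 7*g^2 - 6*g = (g - 3)*(g^3 + 3*g^2 + 2*g) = g*(g - 3)*(g^2 + 3*g + 2) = g*(g - 3)*(g + 2)*(g + 1)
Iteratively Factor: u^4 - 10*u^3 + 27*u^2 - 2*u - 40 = (u - 5)*(u^3 - 5*u^2 + 2*u + 8) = (u - 5)*(u - 4)*(u^2 - u - 2) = (u - 5)*(u - 4)*(u + 1)*(u - 2)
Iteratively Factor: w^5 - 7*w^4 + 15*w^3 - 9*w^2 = (w - 1)*(w^4 - 6*w^3 + 9*w^2) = (w - 3)*(w - 1)*(w^3 - 3*w^2) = w*(w - 3)*(w - 1)*(w^2 - 3*w) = w^2*(w - 3)*(w - 1)*(w - 3)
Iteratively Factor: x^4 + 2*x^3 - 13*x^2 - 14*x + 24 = (x + 4)*(x^3 - 2*x^2 - 5*x + 6) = (x - 1)*(x + 4)*(x^2 - x - 6) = (x - 3)*(x - 1)*(x + 4)*(x + 2)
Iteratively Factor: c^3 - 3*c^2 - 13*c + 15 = (c - 5)*(c^2 + 2*c - 3) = (c - 5)*(c + 3)*(c - 1)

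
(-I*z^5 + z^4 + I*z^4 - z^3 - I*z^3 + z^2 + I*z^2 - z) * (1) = -I*z^5 + z^4 + I*z^4 - z^3 - I*z^3 + z^2 + I*z^2 - z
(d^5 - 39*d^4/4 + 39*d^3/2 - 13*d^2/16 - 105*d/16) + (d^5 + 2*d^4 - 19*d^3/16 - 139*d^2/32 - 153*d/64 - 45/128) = 2*d^5 - 31*d^4/4 + 293*d^3/16 - 165*d^2/32 - 573*d/64 - 45/128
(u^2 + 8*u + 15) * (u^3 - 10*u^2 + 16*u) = u^5 - 2*u^4 - 49*u^3 - 22*u^2 + 240*u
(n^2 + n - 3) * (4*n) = 4*n^3 + 4*n^2 - 12*n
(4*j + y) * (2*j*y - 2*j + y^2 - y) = 8*j^2*y - 8*j^2 + 6*j*y^2 - 6*j*y + y^3 - y^2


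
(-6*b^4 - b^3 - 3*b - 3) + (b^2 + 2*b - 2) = -6*b^4 - b^3 + b^2 - b - 5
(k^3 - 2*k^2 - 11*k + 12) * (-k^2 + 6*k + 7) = -k^5 + 8*k^4 + 6*k^3 - 92*k^2 - 5*k + 84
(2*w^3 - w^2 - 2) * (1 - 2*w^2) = -4*w^5 + 2*w^4 + 2*w^3 + 3*w^2 - 2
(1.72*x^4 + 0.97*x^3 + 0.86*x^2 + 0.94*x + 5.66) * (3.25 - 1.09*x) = -1.8748*x^5 + 4.5327*x^4 + 2.2151*x^3 + 1.7704*x^2 - 3.1144*x + 18.395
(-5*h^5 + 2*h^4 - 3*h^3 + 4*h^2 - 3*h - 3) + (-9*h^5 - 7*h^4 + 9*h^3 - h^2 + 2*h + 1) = -14*h^5 - 5*h^4 + 6*h^3 + 3*h^2 - h - 2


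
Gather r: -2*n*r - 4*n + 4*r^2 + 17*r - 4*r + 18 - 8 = -4*n + 4*r^2 + r*(13 - 2*n) + 10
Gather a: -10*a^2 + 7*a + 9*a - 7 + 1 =-10*a^2 + 16*a - 6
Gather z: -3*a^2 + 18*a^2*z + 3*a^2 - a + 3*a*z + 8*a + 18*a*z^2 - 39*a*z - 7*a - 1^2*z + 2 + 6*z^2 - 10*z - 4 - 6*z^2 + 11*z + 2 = 18*a*z^2 + z*(18*a^2 - 36*a)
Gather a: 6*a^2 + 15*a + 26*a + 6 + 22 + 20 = 6*a^2 + 41*a + 48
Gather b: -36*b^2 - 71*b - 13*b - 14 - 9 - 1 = -36*b^2 - 84*b - 24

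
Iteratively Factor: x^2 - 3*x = (x - 3)*(x)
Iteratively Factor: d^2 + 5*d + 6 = (d + 3)*(d + 2)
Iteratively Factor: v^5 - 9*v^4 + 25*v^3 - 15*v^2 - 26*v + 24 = (v - 2)*(v^4 - 7*v^3 + 11*v^2 + 7*v - 12) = (v - 3)*(v - 2)*(v^3 - 4*v^2 - v + 4) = (v - 4)*(v - 3)*(v - 2)*(v^2 - 1) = (v - 4)*(v - 3)*(v - 2)*(v - 1)*(v + 1)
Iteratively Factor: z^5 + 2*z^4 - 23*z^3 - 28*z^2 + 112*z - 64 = (z - 1)*(z^4 + 3*z^3 - 20*z^2 - 48*z + 64) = (z - 1)*(z + 4)*(z^3 - z^2 - 16*z + 16) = (z - 1)*(z + 4)^2*(z^2 - 5*z + 4) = (z - 4)*(z - 1)*(z + 4)^2*(z - 1)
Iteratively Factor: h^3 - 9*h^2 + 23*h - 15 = (h - 3)*(h^2 - 6*h + 5) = (h - 3)*(h - 1)*(h - 5)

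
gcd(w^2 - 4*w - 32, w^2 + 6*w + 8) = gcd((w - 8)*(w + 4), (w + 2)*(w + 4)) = w + 4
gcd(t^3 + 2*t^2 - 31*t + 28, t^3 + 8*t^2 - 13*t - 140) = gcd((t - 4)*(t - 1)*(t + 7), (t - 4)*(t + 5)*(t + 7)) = t^2 + 3*t - 28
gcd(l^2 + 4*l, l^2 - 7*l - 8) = 1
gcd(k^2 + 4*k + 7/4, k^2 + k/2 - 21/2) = k + 7/2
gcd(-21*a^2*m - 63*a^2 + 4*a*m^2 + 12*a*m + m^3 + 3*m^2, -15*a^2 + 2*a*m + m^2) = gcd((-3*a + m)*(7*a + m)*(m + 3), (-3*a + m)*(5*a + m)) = 3*a - m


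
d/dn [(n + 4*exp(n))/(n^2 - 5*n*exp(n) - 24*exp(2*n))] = ((n + 4*exp(n))*(5*n*exp(n) - 2*n + 48*exp(2*n) + 5*exp(n)) - (4*exp(n) + 1)*(-n^2 + 5*n*exp(n) + 24*exp(2*n)))/(-n^2 + 5*n*exp(n) + 24*exp(2*n))^2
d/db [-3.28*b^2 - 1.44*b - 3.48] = -6.56*b - 1.44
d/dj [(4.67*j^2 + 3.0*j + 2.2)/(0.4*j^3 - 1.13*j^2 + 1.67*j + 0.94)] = (-1.868*j^4 - 2.4*j^3 + 8.5489*j^2 + 13.7516*j - 0.854)/(0.16*j^6 - 0.904*j^5 + 2.6129*j^4 - 3.0222*j^3 + 0.6645*j^2 + 3.1396*j + 0.8836)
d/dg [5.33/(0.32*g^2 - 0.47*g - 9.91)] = (2.5051 - 3.4112*g)/(-0.32*g^2 + 0.47*g + 9.91)^2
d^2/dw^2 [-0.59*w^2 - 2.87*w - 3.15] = -1.18000000000000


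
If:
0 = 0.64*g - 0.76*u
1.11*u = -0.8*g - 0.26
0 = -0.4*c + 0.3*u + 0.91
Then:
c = 2.18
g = -0.15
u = -0.13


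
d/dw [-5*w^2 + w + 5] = 1 - 10*w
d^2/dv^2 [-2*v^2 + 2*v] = -4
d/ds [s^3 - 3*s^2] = 3*s*(s - 2)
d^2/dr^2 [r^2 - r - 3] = 2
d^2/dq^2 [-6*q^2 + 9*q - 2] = -12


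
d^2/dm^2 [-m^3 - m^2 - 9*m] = -6*m - 2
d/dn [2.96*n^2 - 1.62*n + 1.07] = 5.92*n - 1.62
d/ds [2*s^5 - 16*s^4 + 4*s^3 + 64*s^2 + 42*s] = 10*s^4 - 64*s^3 + 12*s^2 + 128*s + 42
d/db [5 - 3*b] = -3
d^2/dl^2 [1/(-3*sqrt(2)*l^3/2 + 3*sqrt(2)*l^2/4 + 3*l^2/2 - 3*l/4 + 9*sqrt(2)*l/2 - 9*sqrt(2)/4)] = 8*((6*sqrt(2)*l - 2 - sqrt(2))*(2*sqrt(2)*l^3 - 2*l^2 - sqrt(2)*l^2 - 6*sqrt(2)*l + l + 3*sqrt(2)) - (-6*sqrt(2)*l^2 + 2*sqrt(2)*l + 4*l - 1 + 6*sqrt(2))^2)/(3*(2*sqrt(2)*l^3 - 2*l^2 - sqrt(2)*l^2 - 6*sqrt(2)*l + l + 3*sqrt(2))^3)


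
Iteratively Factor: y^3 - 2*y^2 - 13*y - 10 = (y + 2)*(y^2 - 4*y - 5) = (y + 1)*(y + 2)*(y - 5)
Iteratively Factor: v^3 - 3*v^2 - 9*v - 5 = (v + 1)*(v^2 - 4*v - 5) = (v - 5)*(v + 1)*(v + 1)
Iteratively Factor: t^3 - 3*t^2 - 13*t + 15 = (t + 3)*(t^2 - 6*t + 5) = (t - 5)*(t + 3)*(t - 1)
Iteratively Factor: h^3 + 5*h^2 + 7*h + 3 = (h + 3)*(h^2 + 2*h + 1) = (h + 1)*(h + 3)*(h + 1)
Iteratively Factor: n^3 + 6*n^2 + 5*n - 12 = (n + 4)*(n^2 + 2*n - 3) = (n + 3)*(n + 4)*(n - 1)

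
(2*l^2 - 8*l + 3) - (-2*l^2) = 4*l^2 - 8*l + 3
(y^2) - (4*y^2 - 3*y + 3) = -3*y^2 + 3*y - 3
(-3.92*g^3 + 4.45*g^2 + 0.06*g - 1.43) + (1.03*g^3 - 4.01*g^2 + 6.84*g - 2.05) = -2.89*g^3 + 0.44*g^2 + 6.9*g - 3.48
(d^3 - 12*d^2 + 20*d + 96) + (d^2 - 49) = d^3 - 11*d^2 + 20*d + 47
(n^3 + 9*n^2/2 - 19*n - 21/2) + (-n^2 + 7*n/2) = n^3 + 7*n^2/2 - 31*n/2 - 21/2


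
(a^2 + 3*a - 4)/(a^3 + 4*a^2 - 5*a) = (a + 4)/(a*(a + 5))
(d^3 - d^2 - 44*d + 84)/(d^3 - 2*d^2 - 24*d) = (d^2 + 5*d - 14)/(d*(d + 4))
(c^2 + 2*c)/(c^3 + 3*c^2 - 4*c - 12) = c/(c^2 + c - 6)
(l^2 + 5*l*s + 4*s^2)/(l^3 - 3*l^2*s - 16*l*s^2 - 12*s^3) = (-l - 4*s)/(-l^2 + 4*l*s + 12*s^2)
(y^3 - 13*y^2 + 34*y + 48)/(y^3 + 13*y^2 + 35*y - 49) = (y^3 - 13*y^2 + 34*y + 48)/(y^3 + 13*y^2 + 35*y - 49)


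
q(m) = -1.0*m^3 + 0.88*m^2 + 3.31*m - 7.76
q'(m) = -3.0*m^2 + 1.76*m + 3.31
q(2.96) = -16.19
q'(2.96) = -17.77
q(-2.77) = 11.08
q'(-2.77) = -24.58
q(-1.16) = -8.85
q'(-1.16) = -2.77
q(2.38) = -8.38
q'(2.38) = -9.49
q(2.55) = -10.18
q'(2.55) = -11.71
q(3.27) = -22.49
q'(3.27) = -23.01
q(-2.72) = 9.87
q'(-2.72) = -23.67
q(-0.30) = -8.65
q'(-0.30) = 2.51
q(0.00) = -7.76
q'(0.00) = 3.31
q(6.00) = -172.22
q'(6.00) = -94.13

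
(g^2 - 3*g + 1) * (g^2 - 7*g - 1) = g^4 - 10*g^3 + 21*g^2 - 4*g - 1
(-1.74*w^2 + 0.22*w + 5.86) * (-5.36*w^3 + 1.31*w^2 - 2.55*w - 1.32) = 9.3264*w^5 - 3.4586*w^4 - 26.6844*w^3 + 9.4124*w^2 - 15.2334*w - 7.7352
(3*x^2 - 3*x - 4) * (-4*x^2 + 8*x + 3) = -12*x^4 + 36*x^3 + x^2 - 41*x - 12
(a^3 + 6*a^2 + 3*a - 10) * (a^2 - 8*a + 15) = a^5 - 2*a^4 - 30*a^3 + 56*a^2 + 125*a - 150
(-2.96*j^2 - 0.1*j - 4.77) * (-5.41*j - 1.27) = 16.0136*j^3 + 4.3002*j^2 + 25.9327*j + 6.0579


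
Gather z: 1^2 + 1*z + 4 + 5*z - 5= 6*z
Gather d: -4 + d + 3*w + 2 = d + 3*w - 2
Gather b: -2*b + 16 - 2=14 - 2*b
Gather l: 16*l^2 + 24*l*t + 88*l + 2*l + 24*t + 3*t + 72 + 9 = 16*l^2 + l*(24*t + 90) + 27*t + 81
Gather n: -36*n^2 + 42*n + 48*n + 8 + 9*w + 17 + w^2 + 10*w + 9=-36*n^2 + 90*n + w^2 + 19*w + 34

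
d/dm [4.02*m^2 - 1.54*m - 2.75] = 8.04*m - 1.54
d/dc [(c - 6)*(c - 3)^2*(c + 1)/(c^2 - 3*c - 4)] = 2*(c^3 - 12*c^2 + 48*c - 63)/(c^2 - 8*c + 16)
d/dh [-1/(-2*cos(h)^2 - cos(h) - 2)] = (4*cos(h) + 1)*sin(h)/(cos(h) + cos(2*h) + 3)^2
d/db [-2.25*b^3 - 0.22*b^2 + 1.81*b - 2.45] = -6.75*b^2 - 0.44*b + 1.81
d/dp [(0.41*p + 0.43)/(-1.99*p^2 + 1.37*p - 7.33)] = (0.8159*p^2 + 1.7114*p - 3.5944)/(3.9601*p^4 - 5.4526*p^3 + 31.0503*p^2 - 20.0842*p + 53.7289)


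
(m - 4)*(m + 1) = m^2 - 3*m - 4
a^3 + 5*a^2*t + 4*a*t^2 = a*(a + t)*(a + 4*t)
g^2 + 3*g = g*(g + 3)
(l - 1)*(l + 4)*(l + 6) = l^3 + 9*l^2 + 14*l - 24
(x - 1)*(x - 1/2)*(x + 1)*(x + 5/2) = x^4 + 2*x^3 - 9*x^2/4 - 2*x + 5/4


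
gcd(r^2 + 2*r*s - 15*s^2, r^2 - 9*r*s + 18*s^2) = r - 3*s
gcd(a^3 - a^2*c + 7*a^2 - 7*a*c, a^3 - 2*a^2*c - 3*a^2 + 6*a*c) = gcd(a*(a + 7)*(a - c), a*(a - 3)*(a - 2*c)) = a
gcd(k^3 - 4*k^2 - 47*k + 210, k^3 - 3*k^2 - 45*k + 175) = k^2 + 2*k - 35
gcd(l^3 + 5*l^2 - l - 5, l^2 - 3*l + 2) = l - 1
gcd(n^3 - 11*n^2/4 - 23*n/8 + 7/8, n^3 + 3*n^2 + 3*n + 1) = n + 1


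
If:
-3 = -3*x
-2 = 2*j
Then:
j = -1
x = 1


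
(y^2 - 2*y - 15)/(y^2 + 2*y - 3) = (y - 5)/(y - 1)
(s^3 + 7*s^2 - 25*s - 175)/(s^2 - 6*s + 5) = (s^2 + 12*s + 35)/(s - 1)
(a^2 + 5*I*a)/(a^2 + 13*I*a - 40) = a/(a + 8*I)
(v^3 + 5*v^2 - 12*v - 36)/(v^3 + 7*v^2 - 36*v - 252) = (v^2 - v - 6)/(v^2 + v - 42)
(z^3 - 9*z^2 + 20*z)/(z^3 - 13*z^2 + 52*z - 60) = z*(z - 4)/(z^2 - 8*z + 12)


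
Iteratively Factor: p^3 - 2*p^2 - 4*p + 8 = (p - 2)*(p^2 - 4) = (p - 2)*(p + 2)*(p - 2)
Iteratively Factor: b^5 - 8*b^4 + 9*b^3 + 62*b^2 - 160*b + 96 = (b - 4)*(b^4 - 4*b^3 - 7*b^2 + 34*b - 24) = (b - 4)*(b - 2)*(b^3 - 2*b^2 - 11*b + 12) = (b - 4)^2*(b - 2)*(b^2 + 2*b - 3) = (b - 4)^2*(b - 2)*(b - 1)*(b + 3)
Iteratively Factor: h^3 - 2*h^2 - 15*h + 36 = (h + 4)*(h^2 - 6*h + 9) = (h - 3)*(h + 4)*(h - 3)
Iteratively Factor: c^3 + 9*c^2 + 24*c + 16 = (c + 4)*(c^2 + 5*c + 4) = (c + 4)^2*(c + 1)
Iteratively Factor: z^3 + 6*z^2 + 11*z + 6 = (z + 2)*(z^2 + 4*z + 3) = (z + 2)*(z + 3)*(z + 1)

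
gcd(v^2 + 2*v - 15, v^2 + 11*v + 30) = v + 5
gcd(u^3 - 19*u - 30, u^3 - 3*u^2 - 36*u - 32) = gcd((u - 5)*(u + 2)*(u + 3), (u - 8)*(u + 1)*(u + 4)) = 1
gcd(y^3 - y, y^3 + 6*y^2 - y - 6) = y^2 - 1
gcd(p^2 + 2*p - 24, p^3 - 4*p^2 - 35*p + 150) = p + 6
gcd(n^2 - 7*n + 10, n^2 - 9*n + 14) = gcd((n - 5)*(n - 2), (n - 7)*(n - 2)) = n - 2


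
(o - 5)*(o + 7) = o^2 + 2*o - 35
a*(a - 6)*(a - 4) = a^3 - 10*a^2 + 24*a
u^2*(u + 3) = u^3 + 3*u^2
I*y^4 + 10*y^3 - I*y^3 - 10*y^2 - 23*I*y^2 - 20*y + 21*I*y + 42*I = (y - 2)*(y - 7*I)*(y - 3*I)*(I*y + I)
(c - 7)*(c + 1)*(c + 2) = c^3 - 4*c^2 - 19*c - 14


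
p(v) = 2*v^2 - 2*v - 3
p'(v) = 4*v - 2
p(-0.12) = -2.73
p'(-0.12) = -2.48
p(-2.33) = 12.52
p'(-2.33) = -11.32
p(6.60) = 70.92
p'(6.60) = 24.40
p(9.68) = 165.04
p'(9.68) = 36.72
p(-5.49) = 68.26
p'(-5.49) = -23.96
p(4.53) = 28.98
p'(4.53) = 16.12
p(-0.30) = -2.22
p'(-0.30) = -3.20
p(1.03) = -2.94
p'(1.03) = 2.12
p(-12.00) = 309.00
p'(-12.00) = -50.00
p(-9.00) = 177.00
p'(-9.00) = -38.00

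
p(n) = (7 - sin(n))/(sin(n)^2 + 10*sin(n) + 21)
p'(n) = (7 - sin(n))*(-2*sin(n)*cos(n) - 10*cos(n))/(sin(n)^2 + 10*sin(n) + 21)^2 - cos(n)/(sin(n)^2 + 10*sin(n) + 21)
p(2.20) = 0.21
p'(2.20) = 0.07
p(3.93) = 0.53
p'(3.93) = 0.27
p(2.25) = 0.21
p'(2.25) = 0.07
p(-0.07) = 0.35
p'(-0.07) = -0.22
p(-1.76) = 0.66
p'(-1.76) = 0.10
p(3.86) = 0.52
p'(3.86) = 0.28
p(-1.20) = 0.63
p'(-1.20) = -0.18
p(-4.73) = 0.19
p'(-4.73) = -0.00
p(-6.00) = 0.28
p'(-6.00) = -0.16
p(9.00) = 0.26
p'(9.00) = 0.14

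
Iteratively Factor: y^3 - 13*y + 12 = (y - 3)*(y^2 + 3*y - 4) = (y - 3)*(y + 4)*(y - 1)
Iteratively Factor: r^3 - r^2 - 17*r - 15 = (r + 3)*(r^2 - 4*r - 5) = (r - 5)*(r + 3)*(r + 1)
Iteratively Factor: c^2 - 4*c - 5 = (c + 1)*(c - 5)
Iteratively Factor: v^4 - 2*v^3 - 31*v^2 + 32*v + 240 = (v - 4)*(v^3 + 2*v^2 - 23*v - 60) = (v - 4)*(v + 4)*(v^2 - 2*v - 15) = (v - 4)*(v + 3)*(v + 4)*(v - 5)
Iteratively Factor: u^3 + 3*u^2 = (u)*(u^2 + 3*u) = u^2*(u + 3)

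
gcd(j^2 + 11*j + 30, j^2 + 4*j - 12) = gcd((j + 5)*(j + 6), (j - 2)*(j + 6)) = j + 6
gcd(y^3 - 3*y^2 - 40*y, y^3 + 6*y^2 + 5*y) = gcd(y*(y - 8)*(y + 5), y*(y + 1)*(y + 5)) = y^2 + 5*y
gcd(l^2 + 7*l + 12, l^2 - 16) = l + 4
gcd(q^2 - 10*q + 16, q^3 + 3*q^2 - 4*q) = 1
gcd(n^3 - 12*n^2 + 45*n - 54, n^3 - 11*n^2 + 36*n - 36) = n^2 - 9*n + 18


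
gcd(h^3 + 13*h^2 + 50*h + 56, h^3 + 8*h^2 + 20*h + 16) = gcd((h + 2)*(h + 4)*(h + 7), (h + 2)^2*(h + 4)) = h^2 + 6*h + 8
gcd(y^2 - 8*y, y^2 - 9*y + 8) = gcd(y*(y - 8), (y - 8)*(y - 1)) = y - 8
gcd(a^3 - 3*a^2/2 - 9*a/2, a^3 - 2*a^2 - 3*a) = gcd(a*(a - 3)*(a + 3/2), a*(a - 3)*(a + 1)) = a^2 - 3*a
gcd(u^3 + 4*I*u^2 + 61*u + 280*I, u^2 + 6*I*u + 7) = u + 7*I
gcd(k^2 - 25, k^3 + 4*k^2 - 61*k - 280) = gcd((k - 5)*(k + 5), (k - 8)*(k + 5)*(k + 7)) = k + 5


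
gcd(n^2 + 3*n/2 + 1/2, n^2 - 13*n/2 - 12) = 1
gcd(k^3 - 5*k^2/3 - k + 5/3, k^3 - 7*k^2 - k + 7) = k^2 - 1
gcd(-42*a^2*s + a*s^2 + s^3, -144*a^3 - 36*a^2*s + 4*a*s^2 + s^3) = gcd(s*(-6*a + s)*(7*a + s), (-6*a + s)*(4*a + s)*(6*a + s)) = -6*a + s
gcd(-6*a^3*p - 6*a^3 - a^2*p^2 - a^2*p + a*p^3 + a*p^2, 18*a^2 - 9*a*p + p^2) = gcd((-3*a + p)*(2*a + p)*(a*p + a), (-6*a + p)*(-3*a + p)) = -3*a + p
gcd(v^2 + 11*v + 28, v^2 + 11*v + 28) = v^2 + 11*v + 28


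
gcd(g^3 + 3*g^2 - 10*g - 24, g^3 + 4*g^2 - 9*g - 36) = g^2 + g - 12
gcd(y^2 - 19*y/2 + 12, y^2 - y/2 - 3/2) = y - 3/2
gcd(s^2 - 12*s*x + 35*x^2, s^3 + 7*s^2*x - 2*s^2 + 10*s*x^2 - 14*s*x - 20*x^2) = 1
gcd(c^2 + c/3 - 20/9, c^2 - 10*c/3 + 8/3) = c - 4/3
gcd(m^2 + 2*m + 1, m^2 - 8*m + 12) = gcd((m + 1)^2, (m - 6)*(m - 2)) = 1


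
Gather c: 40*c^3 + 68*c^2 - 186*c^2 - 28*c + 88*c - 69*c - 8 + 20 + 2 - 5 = 40*c^3 - 118*c^2 - 9*c + 9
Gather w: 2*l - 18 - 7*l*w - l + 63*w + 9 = l + w*(63 - 7*l) - 9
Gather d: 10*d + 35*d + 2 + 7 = 45*d + 9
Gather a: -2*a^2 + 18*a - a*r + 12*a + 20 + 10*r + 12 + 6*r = -2*a^2 + a*(30 - r) + 16*r + 32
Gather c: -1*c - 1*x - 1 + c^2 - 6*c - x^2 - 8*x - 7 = c^2 - 7*c - x^2 - 9*x - 8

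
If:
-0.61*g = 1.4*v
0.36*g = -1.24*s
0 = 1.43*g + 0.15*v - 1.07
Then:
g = 0.78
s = -0.23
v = -0.34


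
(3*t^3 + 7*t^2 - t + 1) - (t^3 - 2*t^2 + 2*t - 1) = 2*t^3 + 9*t^2 - 3*t + 2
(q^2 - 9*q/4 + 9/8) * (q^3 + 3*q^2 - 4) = q^5 + 3*q^4/4 - 45*q^3/8 - 5*q^2/8 + 9*q - 9/2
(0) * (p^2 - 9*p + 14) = 0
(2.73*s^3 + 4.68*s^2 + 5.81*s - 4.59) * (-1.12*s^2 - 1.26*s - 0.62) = -3.0576*s^5 - 8.6814*s^4 - 14.0966*s^3 - 5.0814*s^2 + 2.1812*s + 2.8458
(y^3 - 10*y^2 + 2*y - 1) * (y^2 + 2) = y^5 - 10*y^4 + 4*y^3 - 21*y^2 + 4*y - 2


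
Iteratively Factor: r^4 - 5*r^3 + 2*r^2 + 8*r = (r - 2)*(r^3 - 3*r^2 - 4*r) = (r - 2)*(r + 1)*(r^2 - 4*r) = r*(r - 2)*(r + 1)*(r - 4)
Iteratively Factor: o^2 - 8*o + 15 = (o - 5)*(o - 3)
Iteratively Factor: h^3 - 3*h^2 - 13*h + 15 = (h - 5)*(h^2 + 2*h - 3) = (h - 5)*(h + 3)*(h - 1)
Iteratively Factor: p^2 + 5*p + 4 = (p + 4)*(p + 1)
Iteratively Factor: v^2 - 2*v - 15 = (v - 5)*(v + 3)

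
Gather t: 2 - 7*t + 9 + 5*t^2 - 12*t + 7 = 5*t^2 - 19*t + 18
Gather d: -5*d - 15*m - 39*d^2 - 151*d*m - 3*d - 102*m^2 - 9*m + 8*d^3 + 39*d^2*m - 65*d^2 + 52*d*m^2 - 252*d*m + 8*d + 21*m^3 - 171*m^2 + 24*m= 8*d^3 + d^2*(39*m - 104) + d*(52*m^2 - 403*m) + 21*m^3 - 273*m^2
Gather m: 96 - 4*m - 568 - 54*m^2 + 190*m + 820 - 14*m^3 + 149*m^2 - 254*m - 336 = -14*m^3 + 95*m^2 - 68*m + 12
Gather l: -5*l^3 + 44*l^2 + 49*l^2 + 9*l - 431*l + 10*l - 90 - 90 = -5*l^3 + 93*l^2 - 412*l - 180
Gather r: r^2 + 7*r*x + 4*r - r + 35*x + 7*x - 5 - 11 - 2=r^2 + r*(7*x + 3) + 42*x - 18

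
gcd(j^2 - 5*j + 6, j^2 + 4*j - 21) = j - 3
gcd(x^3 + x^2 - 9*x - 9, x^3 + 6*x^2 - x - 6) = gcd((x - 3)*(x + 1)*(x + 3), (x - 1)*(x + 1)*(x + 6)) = x + 1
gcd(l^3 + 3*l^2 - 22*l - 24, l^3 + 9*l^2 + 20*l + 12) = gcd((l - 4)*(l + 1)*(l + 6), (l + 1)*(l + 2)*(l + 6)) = l^2 + 7*l + 6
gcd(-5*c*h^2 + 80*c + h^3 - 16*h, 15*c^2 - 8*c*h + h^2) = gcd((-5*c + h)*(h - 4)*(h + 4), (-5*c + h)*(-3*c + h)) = 5*c - h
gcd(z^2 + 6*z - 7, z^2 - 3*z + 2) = z - 1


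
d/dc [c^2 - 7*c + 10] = 2*c - 7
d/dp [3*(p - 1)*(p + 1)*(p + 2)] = 9*p^2 + 12*p - 3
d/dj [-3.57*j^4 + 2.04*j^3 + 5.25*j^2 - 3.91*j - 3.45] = -14.28*j^3 + 6.12*j^2 + 10.5*j - 3.91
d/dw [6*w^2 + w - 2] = 12*w + 1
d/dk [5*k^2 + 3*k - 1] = 10*k + 3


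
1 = 1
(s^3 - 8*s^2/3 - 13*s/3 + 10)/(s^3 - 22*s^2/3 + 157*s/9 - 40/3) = 3*(s + 2)/(3*s - 8)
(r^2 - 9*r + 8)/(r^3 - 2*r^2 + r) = (r - 8)/(r*(r - 1))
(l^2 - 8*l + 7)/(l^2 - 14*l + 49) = (l - 1)/(l - 7)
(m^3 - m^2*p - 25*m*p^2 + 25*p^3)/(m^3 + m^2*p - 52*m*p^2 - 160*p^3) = (-m^2 + 6*m*p - 5*p^2)/(-m^2 + 4*m*p + 32*p^2)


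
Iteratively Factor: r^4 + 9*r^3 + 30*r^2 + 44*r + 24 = (r + 2)*(r^3 + 7*r^2 + 16*r + 12) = (r + 2)*(r + 3)*(r^2 + 4*r + 4) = (r + 2)^2*(r + 3)*(r + 2)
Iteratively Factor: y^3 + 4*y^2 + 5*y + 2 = (y + 1)*(y^2 + 3*y + 2) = (y + 1)^2*(y + 2)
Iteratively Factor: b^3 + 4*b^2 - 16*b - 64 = (b + 4)*(b^2 - 16) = (b + 4)^2*(b - 4)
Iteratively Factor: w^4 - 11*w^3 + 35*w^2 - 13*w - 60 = (w - 3)*(w^3 - 8*w^2 + 11*w + 20) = (w - 5)*(w - 3)*(w^2 - 3*w - 4) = (w - 5)*(w - 3)*(w + 1)*(w - 4)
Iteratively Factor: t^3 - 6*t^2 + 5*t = (t)*(t^2 - 6*t + 5) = t*(t - 5)*(t - 1)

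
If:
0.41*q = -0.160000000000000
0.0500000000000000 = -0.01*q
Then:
No Solution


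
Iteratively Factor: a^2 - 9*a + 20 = (a - 5)*(a - 4)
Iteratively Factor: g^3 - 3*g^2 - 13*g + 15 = (g + 3)*(g^2 - 6*g + 5) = (g - 5)*(g + 3)*(g - 1)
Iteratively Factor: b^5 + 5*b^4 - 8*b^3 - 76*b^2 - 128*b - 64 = (b - 4)*(b^4 + 9*b^3 + 28*b^2 + 36*b + 16) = (b - 4)*(b + 4)*(b^3 + 5*b^2 + 8*b + 4) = (b - 4)*(b + 2)*(b + 4)*(b^2 + 3*b + 2) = (b - 4)*(b + 2)^2*(b + 4)*(b + 1)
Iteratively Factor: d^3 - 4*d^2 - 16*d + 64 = (d + 4)*(d^2 - 8*d + 16) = (d - 4)*(d + 4)*(d - 4)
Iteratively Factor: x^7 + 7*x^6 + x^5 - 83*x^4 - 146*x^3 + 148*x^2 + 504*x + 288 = (x + 3)*(x^6 + 4*x^5 - 11*x^4 - 50*x^3 + 4*x^2 + 136*x + 96) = (x + 2)*(x + 3)*(x^5 + 2*x^4 - 15*x^3 - 20*x^2 + 44*x + 48) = (x + 1)*(x + 2)*(x + 3)*(x^4 + x^3 - 16*x^2 - 4*x + 48) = (x - 2)*(x + 1)*(x + 2)*(x + 3)*(x^3 + 3*x^2 - 10*x - 24) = (x - 2)*(x + 1)*(x + 2)*(x + 3)*(x + 4)*(x^2 - x - 6) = (x - 3)*(x - 2)*(x + 1)*(x + 2)*(x + 3)*(x + 4)*(x + 2)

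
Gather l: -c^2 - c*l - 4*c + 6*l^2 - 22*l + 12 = -c^2 - 4*c + 6*l^2 + l*(-c - 22) + 12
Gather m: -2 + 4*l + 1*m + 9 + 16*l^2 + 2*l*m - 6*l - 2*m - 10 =16*l^2 - 2*l + m*(2*l - 1) - 3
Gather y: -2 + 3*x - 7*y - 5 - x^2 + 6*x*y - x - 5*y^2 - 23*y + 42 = -x^2 + 2*x - 5*y^2 + y*(6*x - 30) + 35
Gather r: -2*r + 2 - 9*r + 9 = 11 - 11*r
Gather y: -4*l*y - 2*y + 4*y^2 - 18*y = 4*y^2 + y*(-4*l - 20)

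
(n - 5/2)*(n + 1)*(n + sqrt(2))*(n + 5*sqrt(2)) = n^4 - 3*n^3/2 + 6*sqrt(2)*n^3 - 9*sqrt(2)*n^2 + 15*n^2/2 - 15*sqrt(2)*n - 15*n - 25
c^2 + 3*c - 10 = (c - 2)*(c + 5)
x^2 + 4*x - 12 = (x - 2)*(x + 6)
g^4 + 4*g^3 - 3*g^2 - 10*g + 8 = (g - 1)^2*(g + 2)*(g + 4)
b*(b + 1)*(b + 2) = b^3 + 3*b^2 + 2*b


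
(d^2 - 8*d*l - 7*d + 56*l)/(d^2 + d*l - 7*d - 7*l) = (d - 8*l)/(d + l)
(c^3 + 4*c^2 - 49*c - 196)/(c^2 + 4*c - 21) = (c^2 - 3*c - 28)/(c - 3)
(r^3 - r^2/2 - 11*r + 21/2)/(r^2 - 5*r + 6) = (2*r^2 + 5*r - 7)/(2*(r - 2))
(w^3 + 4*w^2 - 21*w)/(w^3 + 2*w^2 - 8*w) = (w^2 + 4*w - 21)/(w^2 + 2*w - 8)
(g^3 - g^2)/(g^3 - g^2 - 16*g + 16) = g^2/(g^2 - 16)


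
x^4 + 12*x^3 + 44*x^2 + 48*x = x*(x + 2)*(x + 4)*(x + 6)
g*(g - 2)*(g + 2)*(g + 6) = g^4 + 6*g^3 - 4*g^2 - 24*g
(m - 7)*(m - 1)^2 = m^3 - 9*m^2 + 15*m - 7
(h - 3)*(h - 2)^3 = h^4 - 9*h^3 + 30*h^2 - 44*h + 24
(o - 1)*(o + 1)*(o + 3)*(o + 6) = o^4 + 9*o^3 + 17*o^2 - 9*o - 18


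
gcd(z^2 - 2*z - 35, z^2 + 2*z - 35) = 1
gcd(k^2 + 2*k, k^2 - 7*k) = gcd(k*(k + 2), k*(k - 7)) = k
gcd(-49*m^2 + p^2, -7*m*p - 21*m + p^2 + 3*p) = -7*m + p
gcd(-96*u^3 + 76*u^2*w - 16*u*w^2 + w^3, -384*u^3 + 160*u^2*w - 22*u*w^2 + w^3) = 48*u^2 - 14*u*w + w^2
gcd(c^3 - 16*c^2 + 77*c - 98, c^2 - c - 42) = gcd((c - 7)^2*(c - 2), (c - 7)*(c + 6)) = c - 7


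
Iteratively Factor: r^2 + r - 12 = (r + 4)*(r - 3)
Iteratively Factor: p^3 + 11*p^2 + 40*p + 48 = (p + 4)*(p^2 + 7*p + 12) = (p + 3)*(p + 4)*(p + 4)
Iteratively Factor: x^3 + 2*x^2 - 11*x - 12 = (x + 1)*(x^2 + x - 12) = (x + 1)*(x + 4)*(x - 3)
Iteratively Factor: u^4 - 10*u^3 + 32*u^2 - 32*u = (u - 2)*(u^3 - 8*u^2 + 16*u) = u*(u - 2)*(u^2 - 8*u + 16) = u*(u - 4)*(u - 2)*(u - 4)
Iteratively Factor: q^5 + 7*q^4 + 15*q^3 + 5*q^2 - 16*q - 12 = (q + 1)*(q^4 + 6*q^3 + 9*q^2 - 4*q - 12) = (q + 1)*(q + 3)*(q^3 + 3*q^2 - 4) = (q - 1)*(q + 1)*(q + 3)*(q^2 + 4*q + 4) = (q - 1)*(q + 1)*(q + 2)*(q + 3)*(q + 2)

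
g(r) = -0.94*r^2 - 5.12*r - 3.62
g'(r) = -1.88*r - 5.12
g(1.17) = -10.90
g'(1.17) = -7.32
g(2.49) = -22.20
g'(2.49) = -9.80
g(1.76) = -15.54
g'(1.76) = -8.43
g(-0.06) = -3.32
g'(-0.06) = -5.01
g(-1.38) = 1.66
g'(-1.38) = -2.53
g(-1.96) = 2.80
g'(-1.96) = -1.44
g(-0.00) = -3.62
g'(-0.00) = -5.12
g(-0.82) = -0.05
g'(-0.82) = -3.58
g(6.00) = -68.18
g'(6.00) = -16.40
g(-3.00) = 3.28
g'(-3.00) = 0.52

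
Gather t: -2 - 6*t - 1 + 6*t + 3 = 0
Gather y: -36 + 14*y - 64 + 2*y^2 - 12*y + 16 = 2*y^2 + 2*y - 84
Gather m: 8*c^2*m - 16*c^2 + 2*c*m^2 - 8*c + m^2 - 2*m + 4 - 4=-16*c^2 - 8*c + m^2*(2*c + 1) + m*(8*c^2 - 2)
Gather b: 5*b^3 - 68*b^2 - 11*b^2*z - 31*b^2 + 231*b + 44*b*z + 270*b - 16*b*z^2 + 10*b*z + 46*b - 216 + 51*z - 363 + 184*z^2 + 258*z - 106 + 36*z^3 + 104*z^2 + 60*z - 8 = 5*b^3 + b^2*(-11*z - 99) + b*(-16*z^2 + 54*z + 547) + 36*z^3 + 288*z^2 + 369*z - 693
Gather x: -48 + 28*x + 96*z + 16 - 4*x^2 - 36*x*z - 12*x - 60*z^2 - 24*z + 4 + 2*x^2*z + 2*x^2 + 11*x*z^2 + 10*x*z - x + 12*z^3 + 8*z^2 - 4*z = x^2*(2*z - 2) + x*(11*z^2 - 26*z + 15) + 12*z^3 - 52*z^2 + 68*z - 28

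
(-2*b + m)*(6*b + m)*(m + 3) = -12*b^2*m - 36*b^2 + 4*b*m^2 + 12*b*m + m^3 + 3*m^2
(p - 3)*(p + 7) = p^2 + 4*p - 21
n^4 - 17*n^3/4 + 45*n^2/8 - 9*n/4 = n*(n - 2)*(n - 3/2)*(n - 3/4)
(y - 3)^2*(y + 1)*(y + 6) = y^4 + y^3 - 27*y^2 + 27*y + 54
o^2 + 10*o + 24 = (o + 4)*(o + 6)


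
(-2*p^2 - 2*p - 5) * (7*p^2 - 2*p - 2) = -14*p^4 - 10*p^3 - 27*p^2 + 14*p + 10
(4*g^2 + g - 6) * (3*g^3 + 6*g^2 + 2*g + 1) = 12*g^5 + 27*g^4 - 4*g^3 - 30*g^2 - 11*g - 6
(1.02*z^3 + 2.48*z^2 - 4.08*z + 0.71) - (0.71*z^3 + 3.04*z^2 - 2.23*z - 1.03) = 0.31*z^3 - 0.56*z^2 - 1.85*z + 1.74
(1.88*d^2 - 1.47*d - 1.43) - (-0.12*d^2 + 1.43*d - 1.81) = 2.0*d^2 - 2.9*d + 0.38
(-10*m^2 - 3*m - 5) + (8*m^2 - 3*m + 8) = -2*m^2 - 6*m + 3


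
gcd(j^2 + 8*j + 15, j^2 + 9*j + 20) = j + 5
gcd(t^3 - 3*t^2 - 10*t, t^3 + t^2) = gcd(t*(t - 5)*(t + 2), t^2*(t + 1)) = t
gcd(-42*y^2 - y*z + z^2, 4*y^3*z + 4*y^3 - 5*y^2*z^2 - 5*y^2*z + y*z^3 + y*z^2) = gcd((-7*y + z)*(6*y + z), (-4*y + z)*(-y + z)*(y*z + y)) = 1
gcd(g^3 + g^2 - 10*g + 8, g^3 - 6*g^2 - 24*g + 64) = g^2 + 2*g - 8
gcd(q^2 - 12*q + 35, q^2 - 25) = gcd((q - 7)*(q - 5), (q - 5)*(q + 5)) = q - 5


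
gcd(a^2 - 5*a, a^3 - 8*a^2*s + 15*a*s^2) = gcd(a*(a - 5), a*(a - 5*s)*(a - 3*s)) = a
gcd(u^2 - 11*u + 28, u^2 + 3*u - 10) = 1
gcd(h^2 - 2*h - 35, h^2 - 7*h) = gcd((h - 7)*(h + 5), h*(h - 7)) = h - 7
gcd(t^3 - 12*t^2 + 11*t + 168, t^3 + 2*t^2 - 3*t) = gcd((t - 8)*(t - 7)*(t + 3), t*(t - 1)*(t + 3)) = t + 3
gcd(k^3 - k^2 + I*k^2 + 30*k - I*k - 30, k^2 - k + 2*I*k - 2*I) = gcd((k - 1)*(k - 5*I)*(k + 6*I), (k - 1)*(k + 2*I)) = k - 1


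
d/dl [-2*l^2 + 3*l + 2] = 3 - 4*l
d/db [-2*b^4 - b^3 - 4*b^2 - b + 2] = -8*b^3 - 3*b^2 - 8*b - 1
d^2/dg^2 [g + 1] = 0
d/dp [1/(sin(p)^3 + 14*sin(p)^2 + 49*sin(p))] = -(3*sin(p) + 7)*cos(p)/((sin(p) + 7)^3*sin(p)^2)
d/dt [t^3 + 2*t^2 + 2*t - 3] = 3*t^2 + 4*t + 2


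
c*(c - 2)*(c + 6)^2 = c^4 + 10*c^3 + 12*c^2 - 72*c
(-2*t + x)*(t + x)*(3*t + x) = -6*t^3 - 5*t^2*x + 2*t*x^2 + x^3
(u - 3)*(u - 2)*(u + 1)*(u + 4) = u^4 - 15*u^2 + 10*u + 24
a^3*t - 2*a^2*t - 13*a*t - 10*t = (a - 5)*(a + 2)*(a*t + t)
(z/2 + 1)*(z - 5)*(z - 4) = z^3/2 - 7*z^2/2 + z + 20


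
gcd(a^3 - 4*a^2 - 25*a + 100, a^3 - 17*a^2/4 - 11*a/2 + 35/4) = a - 5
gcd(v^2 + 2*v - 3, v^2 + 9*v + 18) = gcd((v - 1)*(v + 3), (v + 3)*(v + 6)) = v + 3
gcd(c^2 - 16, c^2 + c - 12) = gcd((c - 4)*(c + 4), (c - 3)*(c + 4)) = c + 4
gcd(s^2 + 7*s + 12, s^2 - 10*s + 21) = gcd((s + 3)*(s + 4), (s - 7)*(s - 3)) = 1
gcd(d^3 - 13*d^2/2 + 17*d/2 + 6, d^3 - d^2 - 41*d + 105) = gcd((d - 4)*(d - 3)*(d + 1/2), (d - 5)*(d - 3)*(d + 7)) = d - 3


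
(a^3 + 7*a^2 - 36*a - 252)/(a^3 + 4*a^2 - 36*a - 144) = (a + 7)/(a + 4)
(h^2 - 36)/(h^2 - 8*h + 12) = (h + 6)/(h - 2)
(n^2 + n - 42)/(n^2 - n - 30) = (n + 7)/(n + 5)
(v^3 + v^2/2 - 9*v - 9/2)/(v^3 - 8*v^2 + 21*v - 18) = (2*v^2 + 7*v + 3)/(2*(v^2 - 5*v + 6))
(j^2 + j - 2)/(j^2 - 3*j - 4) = (-j^2 - j + 2)/(-j^2 + 3*j + 4)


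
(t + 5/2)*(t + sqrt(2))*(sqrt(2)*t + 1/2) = sqrt(2)*t^3 + 5*t^2/2 + 5*sqrt(2)*t^2/2 + sqrt(2)*t/2 + 25*t/4 + 5*sqrt(2)/4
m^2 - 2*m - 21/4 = (m - 7/2)*(m + 3/2)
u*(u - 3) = u^2 - 3*u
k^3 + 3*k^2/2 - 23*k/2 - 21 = (k - 7/2)*(k + 2)*(k + 3)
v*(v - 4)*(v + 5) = v^3 + v^2 - 20*v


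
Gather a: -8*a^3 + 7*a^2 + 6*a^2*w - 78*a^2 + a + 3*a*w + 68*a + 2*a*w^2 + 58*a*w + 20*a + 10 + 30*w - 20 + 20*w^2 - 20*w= -8*a^3 + a^2*(6*w - 71) + a*(2*w^2 + 61*w + 89) + 20*w^2 + 10*w - 10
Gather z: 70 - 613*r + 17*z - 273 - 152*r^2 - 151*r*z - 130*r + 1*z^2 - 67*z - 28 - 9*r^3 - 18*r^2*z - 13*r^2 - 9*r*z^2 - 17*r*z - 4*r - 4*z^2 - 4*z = -9*r^3 - 165*r^2 - 747*r + z^2*(-9*r - 3) + z*(-18*r^2 - 168*r - 54) - 231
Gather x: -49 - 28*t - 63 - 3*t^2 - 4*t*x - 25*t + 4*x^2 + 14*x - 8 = -3*t^2 - 53*t + 4*x^2 + x*(14 - 4*t) - 120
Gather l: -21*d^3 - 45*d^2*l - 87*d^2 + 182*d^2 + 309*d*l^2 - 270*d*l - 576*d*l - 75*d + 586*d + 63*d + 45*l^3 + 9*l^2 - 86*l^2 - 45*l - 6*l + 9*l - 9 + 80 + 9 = -21*d^3 + 95*d^2 + 574*d + 45*l^3 + l^2*(309*d - 77) + l*(-45*d^2 - 846*d - 42) + 80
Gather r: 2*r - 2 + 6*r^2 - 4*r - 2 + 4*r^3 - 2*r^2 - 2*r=4*r^3 + 4*r^2 - 4*r - 4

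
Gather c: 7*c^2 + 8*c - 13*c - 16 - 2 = 7*c^2 - 5*c - 18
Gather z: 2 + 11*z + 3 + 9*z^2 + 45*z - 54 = 9*z^2 + 56*z - 49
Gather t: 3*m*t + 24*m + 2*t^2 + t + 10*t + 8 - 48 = 24*m + 2*t^2 + t*(3*m + 11) - 40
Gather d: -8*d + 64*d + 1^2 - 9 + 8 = 56*d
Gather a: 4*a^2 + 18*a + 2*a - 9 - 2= 4*a^2 + 20*a - 11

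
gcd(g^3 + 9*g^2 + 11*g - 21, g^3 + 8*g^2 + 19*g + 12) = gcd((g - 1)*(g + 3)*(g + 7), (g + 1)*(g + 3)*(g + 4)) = g + 3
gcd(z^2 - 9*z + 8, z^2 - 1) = z - 1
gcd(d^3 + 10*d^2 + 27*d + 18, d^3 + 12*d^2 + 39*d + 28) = d + 1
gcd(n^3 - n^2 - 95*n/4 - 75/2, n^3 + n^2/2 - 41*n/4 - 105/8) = n + 5/2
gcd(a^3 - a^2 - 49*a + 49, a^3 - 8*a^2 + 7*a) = a^2 - 8*a + 7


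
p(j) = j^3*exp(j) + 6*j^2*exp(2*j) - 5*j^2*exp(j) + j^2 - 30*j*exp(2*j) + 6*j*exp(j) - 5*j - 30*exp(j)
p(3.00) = -15132.00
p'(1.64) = -2195.83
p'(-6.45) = -18.45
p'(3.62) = -65477.27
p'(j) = j^3*exp(j) + 12*j^2*exp(2*j) - 2*j^2*exp(j) - 48*j*exp(2*j) - 4*j*exp(j) + 2*j - 30*exp(2*j) - 24*exp(j) - 5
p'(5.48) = 3887013.84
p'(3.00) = -27167.61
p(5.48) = 912056.02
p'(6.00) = 18592782.39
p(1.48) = -735.07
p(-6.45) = 72.99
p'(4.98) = 608878.06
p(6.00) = 5876122.50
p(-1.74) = 3.22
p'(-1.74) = -10.69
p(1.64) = -1034.69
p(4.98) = -12736.60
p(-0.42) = -13.82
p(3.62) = -42775.38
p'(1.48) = -1581.10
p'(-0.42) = -24.12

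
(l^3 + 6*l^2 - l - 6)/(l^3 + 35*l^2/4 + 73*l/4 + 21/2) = 4*(l - 1)/(4*l + 7)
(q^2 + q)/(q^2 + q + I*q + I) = q/(q + I)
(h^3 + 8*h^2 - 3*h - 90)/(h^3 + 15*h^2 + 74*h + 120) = (h - 3)/(h + 4)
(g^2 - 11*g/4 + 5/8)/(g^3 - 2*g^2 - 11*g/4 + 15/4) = (4*g - 1)/(2*(2*g^2 + g - 3))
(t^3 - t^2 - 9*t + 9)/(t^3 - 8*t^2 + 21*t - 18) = (t^2 + 2*t - 3)/(t^2 - 5*t + 6)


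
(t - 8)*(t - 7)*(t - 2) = t^3 - 17*t^2 + 86*t - 112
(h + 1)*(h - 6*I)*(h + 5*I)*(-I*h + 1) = -I*h^4 - I*h^3 - 31*I*h^2 + 30*h - 31*I*h + 30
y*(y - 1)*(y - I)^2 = y^4 - y^3 - 2*I*y^3 - y^2 + 2*I*y^2 + y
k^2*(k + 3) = k^3 + 3*k^2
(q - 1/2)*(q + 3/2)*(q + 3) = q^3 + 4*q^2 + 9*q/4 - 9/4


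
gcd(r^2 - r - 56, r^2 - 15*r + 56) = r - 8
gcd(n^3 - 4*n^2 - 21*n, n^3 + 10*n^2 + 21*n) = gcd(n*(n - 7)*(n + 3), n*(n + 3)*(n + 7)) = n^2 + 3*n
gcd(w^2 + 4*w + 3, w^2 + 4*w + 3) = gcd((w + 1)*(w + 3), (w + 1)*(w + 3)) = w^2 + 4*w + 3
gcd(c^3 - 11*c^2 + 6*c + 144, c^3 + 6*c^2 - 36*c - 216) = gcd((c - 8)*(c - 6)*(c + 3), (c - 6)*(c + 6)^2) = c - 6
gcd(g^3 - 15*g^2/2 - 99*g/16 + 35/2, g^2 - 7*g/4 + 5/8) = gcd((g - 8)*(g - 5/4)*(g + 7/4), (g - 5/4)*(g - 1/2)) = g - 5/4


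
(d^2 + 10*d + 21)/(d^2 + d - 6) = (d + 7)/(d - 2)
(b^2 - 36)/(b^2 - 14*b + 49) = (b^2 - 36)/(b^2 - 14*b + 49)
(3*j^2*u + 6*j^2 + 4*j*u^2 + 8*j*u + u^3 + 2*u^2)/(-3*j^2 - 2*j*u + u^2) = (3*j*u + 6*j + u^2 + 2*u)/(-3*j + u)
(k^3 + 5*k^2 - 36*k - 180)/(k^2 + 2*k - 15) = (k^2 - 36)/(k - 3)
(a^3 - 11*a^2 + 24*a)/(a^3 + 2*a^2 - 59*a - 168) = a*(a - 3)/(a^2 + 10*a + 21)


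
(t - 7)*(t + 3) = t^2 - 4*t - 21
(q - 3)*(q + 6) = q^2 + 3*q - 18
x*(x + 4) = x^2 + 4*x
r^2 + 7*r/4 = r*(r + 7/4)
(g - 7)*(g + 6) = g^2 - g - 42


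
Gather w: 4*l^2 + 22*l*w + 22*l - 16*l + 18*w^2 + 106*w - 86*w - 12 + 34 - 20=4*l^2 + 6*l + 18*w^2 + w*(22*l + 20) + 2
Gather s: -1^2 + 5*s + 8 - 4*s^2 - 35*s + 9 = -4*s^2 - 30*s + 16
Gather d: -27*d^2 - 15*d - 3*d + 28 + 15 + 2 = -27*d^2 - 18*d + 45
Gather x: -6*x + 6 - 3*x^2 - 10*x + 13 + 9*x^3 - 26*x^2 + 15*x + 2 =9*x^3 - 29*x^2 - x + 21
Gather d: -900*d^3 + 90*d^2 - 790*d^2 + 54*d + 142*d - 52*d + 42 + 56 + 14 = -900*d^3 - 700*d^2 + 144*d + 112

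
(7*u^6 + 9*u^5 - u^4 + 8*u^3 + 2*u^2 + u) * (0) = 0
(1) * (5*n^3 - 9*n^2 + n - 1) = 5*n^3 - 9*n^2 + n - 1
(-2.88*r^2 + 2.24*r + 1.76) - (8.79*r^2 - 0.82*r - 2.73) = -11.67*r^2 + 3.06*r + 4.49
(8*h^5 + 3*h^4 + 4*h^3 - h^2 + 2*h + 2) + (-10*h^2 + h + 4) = 8*h^5 + 3*h^4 + 4*h^3 - 11*h^2 + 3*h + 6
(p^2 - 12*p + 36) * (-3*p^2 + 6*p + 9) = -3*p^4 + 42*p^3 - 171*p^2 + 108*p + 324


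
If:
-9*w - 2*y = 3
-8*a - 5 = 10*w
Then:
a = 5*y/18 - 5/24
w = -2*y/9 - 1/3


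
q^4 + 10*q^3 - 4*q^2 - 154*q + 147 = (q - 3)*(q - 1)*(q + 7)^2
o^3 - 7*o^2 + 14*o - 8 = (o - 4)*(o - 2)*(o - 1)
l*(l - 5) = l^2 - 5*l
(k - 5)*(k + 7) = k^2 + 2*k - 35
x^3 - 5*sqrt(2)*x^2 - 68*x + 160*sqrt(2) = (x - 8*sqrt(2))*(x - 2*sqrt(2))*(x + 5*sqrt(2))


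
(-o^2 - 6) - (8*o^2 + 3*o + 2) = -9*o^2 - 3*o - 8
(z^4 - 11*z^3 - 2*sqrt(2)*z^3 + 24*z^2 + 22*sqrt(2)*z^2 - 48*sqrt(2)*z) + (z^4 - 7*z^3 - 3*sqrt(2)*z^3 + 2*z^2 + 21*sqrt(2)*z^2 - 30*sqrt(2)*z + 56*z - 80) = 2*z^4 - 18*z^3 - 5*sqrt(2)*z^3 + 26*z^2 + 43*sqrt(2)*z^2 - 78*sqrt(2)*z + 56*z - 80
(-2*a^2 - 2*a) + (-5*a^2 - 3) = -7*a^2 - 2*a - 3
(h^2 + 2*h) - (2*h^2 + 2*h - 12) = 12 - h^2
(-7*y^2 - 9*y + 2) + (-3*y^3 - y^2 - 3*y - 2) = -3*y^3 - 8*y^2 - 12*y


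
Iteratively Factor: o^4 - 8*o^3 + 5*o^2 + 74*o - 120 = (o - 2)*(o^3 - 6*o^2 - 7*o + 60) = (o - 2)*(o + 3)*(o^2 - 9*o + 20) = (o - 5)*(o - 2)*(o + 3)*(o - 4)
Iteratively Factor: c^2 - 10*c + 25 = (c - 5)*(c - 5)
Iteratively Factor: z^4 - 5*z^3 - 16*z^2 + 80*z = (z + 4)*(z^3 - 9*z^2 + 20*z) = (z - 4)*(z + 4)*(z^2 - 5*z) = (z - 5)*(z - 4)*(z + 4)*(z)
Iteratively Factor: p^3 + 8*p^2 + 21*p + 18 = (p + 3)*(p^2 + 5*p + 6) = (p + 3)^2*(p + 2)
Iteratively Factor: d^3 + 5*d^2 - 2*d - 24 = (d - 2)*(d^2 + 7*d + 12) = (d - 2)*(d + 3)*(d + 4)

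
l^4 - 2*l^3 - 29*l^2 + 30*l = l*(l - 6)*(l - 1)*(l + 5)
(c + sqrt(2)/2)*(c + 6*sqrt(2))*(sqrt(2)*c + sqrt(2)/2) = sqrt(2)*c^3 + sqrt(2)*c^2/2 + 13*c^2 + 13*c/2 + 6*sqrt(2)*c + 3*sqrt(2)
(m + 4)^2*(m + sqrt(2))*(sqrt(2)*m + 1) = sqrt(2)*m^4 + 3*m^3 + 8*sqrt(2)*m^3 + 24*m^2 + 17*sqrt(2)*m^2 + 8*sqrt(2)*m + 48*m + 16*sqrt(2)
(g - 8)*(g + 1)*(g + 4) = g^3 - 3*g^2 - 36*g - 32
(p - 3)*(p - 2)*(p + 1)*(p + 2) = p^4 - 2*p^3 - 7*p^2 + 8*p + 12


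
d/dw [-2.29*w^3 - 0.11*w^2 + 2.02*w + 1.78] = -6.87*w^2 - 0.22*w + 2.02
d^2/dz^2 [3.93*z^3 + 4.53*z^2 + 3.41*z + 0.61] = 23.58*z + 9.06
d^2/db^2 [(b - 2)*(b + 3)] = 2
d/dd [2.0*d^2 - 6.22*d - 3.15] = 4.0*d - 6.22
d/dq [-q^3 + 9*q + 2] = 9 - 3*q^2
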